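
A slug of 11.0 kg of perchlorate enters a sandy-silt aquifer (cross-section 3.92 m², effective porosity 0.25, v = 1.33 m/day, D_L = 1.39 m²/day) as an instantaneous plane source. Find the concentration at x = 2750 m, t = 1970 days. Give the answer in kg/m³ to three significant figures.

For an instantaneous plane source, C(x,t) = M/(n_e·A·√(4πDt)) · exp(−(x−vt)²/(4Dt)), with n_e·A the pore (flow) area.
Plume center vt = 1.33 × 1970 = 2620.1 m, so the well at 2750 m is 129.9 m downgradient of the peak.
√(4πDt) = 185.5 m, giving peak height M/(n_e·A·√(4πDt)) = 11.0/(0.25 × 3.92 × 185.5) = 0.06051 kg/m³.
(x−vt)²/(4Dt) = (129.9)²/(4 × 1.39 × 1970) = 1.541; exp(−1.541) = 0.2142.
C = 0.06051 × 0.2142 = 0.0130 kg/m³.

0.0130 kg/m³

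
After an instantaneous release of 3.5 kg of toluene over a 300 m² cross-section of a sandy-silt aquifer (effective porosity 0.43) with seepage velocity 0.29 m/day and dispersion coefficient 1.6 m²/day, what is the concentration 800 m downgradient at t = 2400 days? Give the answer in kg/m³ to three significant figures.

6.11e-05 kg/m³

For an instantaneous plane source, C(x,t) = M/(n_e·A·√(4πDt)) · exp(−(x−vt)²/(4Dt)), with n_e·A the pore (flow) area.
Plume center vt = 0.29 × 2400 = 696 m, so the well at 800 m is 104 m downgradient of the peak.
√(4πDt) = 219.7 m, giving peak height M/(n_e·A·√(4πDt)) = 3.5/(0.43 × 300 × 219.7) = 0.0001235 kg/m³.
(x−vt)²/(4Dt) = (104)²/(4 × 1.6 × 2400) = 0.7042; exp(−0.7042) = 0.4945.
C = 0.0001235 × 0.4945 = 6.11e-05 kg/m³.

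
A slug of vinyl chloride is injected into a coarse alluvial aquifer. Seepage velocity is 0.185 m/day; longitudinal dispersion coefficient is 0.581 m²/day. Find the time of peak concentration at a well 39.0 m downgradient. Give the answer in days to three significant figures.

For the 1D instantaneous-source solution, setting ∂C/∂t = 0 at fixed x gives v²t² + 2Dt − x² = 0, so t = (√(D² + v²x²) − D)/v².
√(D² + v²x²) = √(0.581² + 0.185² × 39.0²) = 7.238; v² = 0.034225.
t = (7.238 − 0.581)/0.034225 = 195 days (vs. the pure-advection estimate x/v = 211 d).

195 days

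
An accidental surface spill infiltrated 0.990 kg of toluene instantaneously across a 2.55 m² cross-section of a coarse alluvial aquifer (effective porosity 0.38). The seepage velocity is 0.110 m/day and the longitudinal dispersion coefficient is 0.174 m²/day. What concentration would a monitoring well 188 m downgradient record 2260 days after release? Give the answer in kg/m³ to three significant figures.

For an instantaneous plane source, C(x,t) = M/(n_e·A·√(4πDt)) · exp(−(x−vt)²/(4Dt)), with n_e·A the pore (flow) area.
Plume center vt = 0.110 × 2260 = 248.6 m, so the well at 188 m is 60.6 m upgradient of the peak.
√(4πDt) = 70.30 m, giving peak height M/(n_e·A·√(4πDt)) = 0.990/(0.38 × 2.55 × 70.30) = 0.01453 kg/m³.
(x−vt)²/(4Dt) = (-60.6)²/(4 × 0.174 × 2260) = 2.335; exp(−2.335) = 0.09681.
C = 0.01453 × 0.09681 = 0.00141 kg/m³.

0.00141 kg/m³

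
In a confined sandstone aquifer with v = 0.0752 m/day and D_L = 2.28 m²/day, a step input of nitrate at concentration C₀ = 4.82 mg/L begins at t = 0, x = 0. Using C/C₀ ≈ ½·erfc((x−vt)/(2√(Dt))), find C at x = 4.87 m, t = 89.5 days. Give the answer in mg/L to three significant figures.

For a continuous step input, C/C₀ ≈ ½·erfc((x−vt)/(2√(Dt))).
vt = 0.0752 × 89.5 = 6.7304 m and 2√(Dt) = 2√(2.28 × 89.5) = 28.57 m.
Argument (x−vt)/(2√(Dt)) = (4.87 − 6.7304)/28.57 = -0.06512; ½·erfc(-0.06512) = 0.5367.
C = 4.82 × 0.5367 = 2.59 mg/L.

2.59 mg/L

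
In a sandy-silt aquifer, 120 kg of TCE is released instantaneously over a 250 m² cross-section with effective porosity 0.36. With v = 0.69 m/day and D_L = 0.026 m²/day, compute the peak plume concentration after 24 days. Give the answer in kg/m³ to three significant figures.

The peak of an instantaneous 1D plume sits at x = vt; there the Gaussian factor is 1 and C_max = M/(n_e·A·√(4πDt)), where n_e·A is the pore area the mass is dissolved in.
√(4πDt) = √(4π × 0.026 × 24) = 2.800 m, so C_max = 120/(0.36 × 250 × 2.800) = 0.476 kg/m³.

0.476 kg/m³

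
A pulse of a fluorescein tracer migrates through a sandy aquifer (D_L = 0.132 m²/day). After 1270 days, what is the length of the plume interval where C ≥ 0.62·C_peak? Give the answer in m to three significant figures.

The plume is Gaussian with σ = √(2Dt) = √(2 × 0.132 × 1270) = 18.31 m.
C/C_peak = exp(−Δx²/(2σ²)) = 0.62 ⇒ Δx = σ·√(−2 ln 0.62) = 18.31 × 0.9778 = 17.90 m.
Width = 2Δx = 35.8 m.

35.8 m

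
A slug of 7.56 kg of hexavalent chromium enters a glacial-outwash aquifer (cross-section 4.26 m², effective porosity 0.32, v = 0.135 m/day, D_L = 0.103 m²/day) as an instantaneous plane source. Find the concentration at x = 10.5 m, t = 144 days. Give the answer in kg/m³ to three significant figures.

For an instantaneous plane source, C(x,t) = M/(n_e·A·√(4πDt)) · exp(−(x−vt)²/(4Dt)), with n_e·A the pore (flow) area.
Plume center vt = 0.135 × 144 = 19.44 m, so the well at 10.5 m is 8.94 m upgradient of the peak.
√(4πDt) = 13.65 m, giving peak height M/(n_e·A·√(4πDt)) = 7.56/(0.32 × 4.26 × 13.65) = 0.4063 kg/m³.
(x−vt)²/(4Dt) = (-8.94)²/(4 × 0.103 × 144) = 1.347; exp(−1.347) = 0.2600.
C = 0.4063 × 0.2600 = 0.106 kg/m³.

0.106 kg/m³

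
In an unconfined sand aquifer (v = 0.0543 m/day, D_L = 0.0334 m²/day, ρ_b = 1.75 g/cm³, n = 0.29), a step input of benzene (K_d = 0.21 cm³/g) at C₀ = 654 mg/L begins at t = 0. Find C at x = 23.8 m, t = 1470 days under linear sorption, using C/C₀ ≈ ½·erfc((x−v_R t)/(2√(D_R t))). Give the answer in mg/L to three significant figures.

627 mg/L

Retardation factor R = 1 + ρ_b·K_d/n = 1 + 1.75 × 0.21/0.29 = 2.267.
Sorption retards both mechanisms: v_R = v/R = 0.02395 m/day, D_R = D/R = 0.01473 m²/day.
v_R·t = 0.02395 × 1470 = 35.2065 m; 2√(D_R t) = 9.307 m; argument = (23.8 − 35.2065)/9.307 = -1.226.
C = C₀ × ½·erfc(-1.226) = 654 × 0.9585 = 627 mg/L.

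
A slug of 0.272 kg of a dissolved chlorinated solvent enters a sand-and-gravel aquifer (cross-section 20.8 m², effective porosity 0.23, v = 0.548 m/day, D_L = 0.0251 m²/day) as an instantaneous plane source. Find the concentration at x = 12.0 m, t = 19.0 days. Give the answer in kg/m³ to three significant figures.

For an instantaneous plane source, C(x,t) = M/(n_e·A·√(4πDt)) · exp(−(x−vt)²/(4Dt)), with n_e·A the pore (flow) area.
Plume center vt = 0.548 × 19.0 = 10.412 m, so the well at 12.0 m is 1.588 m downgradient of the peak.
√(4πDt) = 2.448 m, giving peak height M/(n_e·A·√(4πDt)) = 0.272/(0.23 × 20.8 × 2.448) = 0.02323 kg/m³.
(x−vt)²/(4Dt) = (1.588)²/(4 × 0.0251 × 19.0) = 1.322; exp(−1.322) = 0.2666.
C = 0.02323 × 0.2666 = 0.00619 kg/m³.

0.00619 kg/m³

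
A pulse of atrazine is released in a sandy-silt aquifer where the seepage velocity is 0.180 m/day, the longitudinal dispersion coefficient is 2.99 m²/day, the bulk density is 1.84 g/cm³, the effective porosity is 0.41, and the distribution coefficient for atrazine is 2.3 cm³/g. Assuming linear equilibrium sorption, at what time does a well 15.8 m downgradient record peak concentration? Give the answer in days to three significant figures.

397 days

Retardation factor R = 1 + ρ_b·K_d/n = 1 + 1.84 × 2.3/0.41 = 11.32.
Sorption retards both mechanisms: v_R = v/R = 0.01590 m/day, D_R = D/R = 0.2641 m²/day.
Peak time from v_R²t² + 2D_R t − x² = 0: t = (√(D_R² + v_R²x²) − D_R)/v_R².
√(D_R² + v_R²x²) = √(0.2641² + 0.01590² × 15.8²) = 0.3645; v_R² = 0.0002528.
t = (0.3645 − 0.2641)/0.0002528 = 397 days.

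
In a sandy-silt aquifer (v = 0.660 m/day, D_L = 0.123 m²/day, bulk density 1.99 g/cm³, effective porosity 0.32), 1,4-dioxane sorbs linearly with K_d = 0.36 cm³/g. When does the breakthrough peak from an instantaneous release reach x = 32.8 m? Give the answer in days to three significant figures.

160 days

Retardation factor R = 1 + ρ_b·K_d/n = 1 + 1.99 × 0.36/0.32 = 3.239.
Sorption retards both mechanisms: v_R = v/R = 0.2038 m/day, D_R = D/R = 0.03797 m²/day.
Peak time from v_R²t² + 2D_R t − x² = 0: t = (√(D_R² + v_R²x²) − D_R)/v_R².
√(D_R² + v_R²x²) = √(0.03797² + 0.2038² × 32.8²) = 6.685; v_R² = 0.04153.
t = (6.685 − 0.03797)/0.04153 = 160 days.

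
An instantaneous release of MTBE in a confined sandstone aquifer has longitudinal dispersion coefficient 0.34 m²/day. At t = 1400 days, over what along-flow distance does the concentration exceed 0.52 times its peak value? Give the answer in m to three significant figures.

The plume is Gaussian with σ = √(2Dt) = √(2 × 0.34 × 1400) = 30.85 m.
C/C_peak = exp(−Δx²/(2σ²)) = 0.52 ⇒ Δx = σ·√(−2 ln 0.52) = 30.85 × 1.144 = 35.29 m.
Width = 2Δx = 70.6 m.

70.6 m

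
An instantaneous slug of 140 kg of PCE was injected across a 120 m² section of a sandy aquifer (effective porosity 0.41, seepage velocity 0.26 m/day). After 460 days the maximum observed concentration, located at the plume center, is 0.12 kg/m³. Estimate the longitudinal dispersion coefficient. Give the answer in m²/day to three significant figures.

At the plume center C_max = M/(n_e·A·√(4πDt)), so D = M²/(4πt·(n_e·A·C_max)²).
n_e·A·C_max = 0.41 × 120 × 0.12 = 5.904 kg/m.
D = 140²/(4π × 460 × 5.904²) = 0.0973 m²/day.

0.0973 m²/day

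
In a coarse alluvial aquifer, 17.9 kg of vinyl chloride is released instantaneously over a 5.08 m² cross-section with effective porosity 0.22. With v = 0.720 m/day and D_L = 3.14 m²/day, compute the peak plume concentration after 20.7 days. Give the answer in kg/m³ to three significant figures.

0.560 kg/m³

The peak of an instantaneous 1D plume sits at x = vt; there the Gaussian factor is 1 and C_max = M/(n_e·A·√(4πDt)), where n_e·A is the pore area the mass is dissolved in.
√(4πDt) = √(4π × 3.14 × 20.7) = 28.58 m, so C_max = 17.9/(0.22 × 5.08 × 28.58) = 0.560 kg/m³.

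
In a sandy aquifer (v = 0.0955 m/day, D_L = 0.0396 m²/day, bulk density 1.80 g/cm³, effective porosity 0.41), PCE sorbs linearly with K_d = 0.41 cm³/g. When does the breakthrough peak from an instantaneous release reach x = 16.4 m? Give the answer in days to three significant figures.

Retardation factor R = 1 + ρ_b·K_d/n = 1 + 1.80 × 0.41/0.41 = 2.800.
Sorption retards both mechanisms: v_R = v/R = 0.03411 m/day, D_R = D/R = 0.01414 m²/day.
Peak time from v_R²t² + 2D_R t − x² = 0: t = (√(D_R² + v_R²x²) − D_R)/v_R².
√(D_R² + v_R²x²) = √(0.01414² + 0.03411² × 16.4²) = 0.5596; v_R² = 0.001163.
t = (0.5596 − 0.01414)/0.001163 = 469 days.

469 days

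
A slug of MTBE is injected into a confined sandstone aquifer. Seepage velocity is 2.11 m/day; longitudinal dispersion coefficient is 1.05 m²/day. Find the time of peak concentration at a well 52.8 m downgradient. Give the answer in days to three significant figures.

24.8 days

For the 1D instantaneous-source solution, setting ∂C/∂t = 0 at fixed x gives v²t² + 2Dt − x² = 0, so t = (√(D² + v²x²) − D)/v².
√(D² + v²x²) = √(1.05² + 2.11² × 52.8²) = 111.4; v² = 4.4521.
t = (111.4 − 1.05)/4.4521 = 24.8 days (vs. the pure-advection estimate x/v = 25.0 d).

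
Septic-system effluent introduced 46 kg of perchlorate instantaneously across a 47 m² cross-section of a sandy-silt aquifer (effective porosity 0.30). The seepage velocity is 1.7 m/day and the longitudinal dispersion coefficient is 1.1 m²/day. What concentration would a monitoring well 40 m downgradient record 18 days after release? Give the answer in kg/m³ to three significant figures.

For an instantaneous plane source, C(x,t) = M/(n_e·A·√(4πDt)) · exp(−(x−vt)²/(4Dt)), with n_e·A the pore (flow) area.
Plume center vt = 1.7 × 18 = 30.6 m, so the well at 40 m is 9.4 m downgradient of the peak.
√(4πDt) = 15.77 m, giving peak height M/(n_e·A·√(4πDt)) = 46/(0.30 × 47 × 15.77) = 0.2069 kg/m³.
(x−vt)²/(4Dt) = (9.4)²/(4 × 1.1 × 18) = 1.116; exp(−1.116) = 0.3276.
C = 0.2069 × 0.3276 = 0.0678 kg/m³.

0.0678 kg/m³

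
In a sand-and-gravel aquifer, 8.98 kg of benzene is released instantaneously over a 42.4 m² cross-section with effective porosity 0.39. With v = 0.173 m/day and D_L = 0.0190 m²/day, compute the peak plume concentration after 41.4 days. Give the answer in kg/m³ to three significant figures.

The peak of an instantaneous 1D plume sits at x = vt; there the Gaussian factor is 1 and C_max = M/(n_e·A·√(4πDt)), where n_e·A is the pore area the mass is dissolved in.
√(4πDt) = √(4π × 0.0190 × 41.4) = 3.144 m, so C_max = 8.98/(0.39 × 42.4 × 3.144) = 0.173 kg/m³.

0.173 kg/m³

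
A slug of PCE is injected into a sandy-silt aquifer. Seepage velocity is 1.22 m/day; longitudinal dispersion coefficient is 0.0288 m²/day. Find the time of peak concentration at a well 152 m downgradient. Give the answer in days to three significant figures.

125 days

For the 1D instantaneous-source solution, setting ∂C/∂t = 0 at fixed x gives v²t² + 2Dt − x² = 0, so t = (√(D² + v²x²) − D)/v².
√(D² + v²x²) = √(0.0288² + 1.22² × 152²) = 185.4; v² = 1.4884.
t = (185.4 − 0.0288)/1.4884 = 125 days (vs. the pure-advection estimate x/v = 125 d).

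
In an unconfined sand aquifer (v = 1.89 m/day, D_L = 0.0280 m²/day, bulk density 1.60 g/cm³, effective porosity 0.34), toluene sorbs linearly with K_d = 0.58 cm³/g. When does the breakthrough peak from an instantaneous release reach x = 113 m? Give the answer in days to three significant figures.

223 days

Retardation factor R = 1 + ρ_b·K_d/n = 1 + 1.60 × 0.58/0.34 = 3.729.
Sorption retards both mechanisms: v_R = v/R = 0.5068 m/day, D_R = D/R = 0.007509 m²/day.
Peak time from v_R²t² + 2D_R t − x² = 0: t = (√(D_R² + v_R²x²) − D_R)/v_R².
√(D_R² + v_R²x²) = √(0.007509² + 0.5068² × 113²) = 57.27; v_R² = 0.2568.
t = (57.27 − 0.007509)/0.2568 = 223 days.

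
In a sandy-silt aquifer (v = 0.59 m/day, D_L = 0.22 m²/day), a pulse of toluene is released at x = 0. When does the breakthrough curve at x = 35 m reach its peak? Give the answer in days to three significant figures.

For the 1D instantaneous-source solution, setting ∂C/∂t = 0 at fixed x gives v²t² + 2Dt − x² = 0, so t = (√(D² + v²x²) − D)/v².
√(D² + v²x²) = √(0.22² + 0.59² × 35²) = 20.65; v² = 0.3481.
t = (20.65 − 0.22)/0.3481 = 58.7 days (vs. the pure-advection estimate x/v = 59.3 d).

58.7 days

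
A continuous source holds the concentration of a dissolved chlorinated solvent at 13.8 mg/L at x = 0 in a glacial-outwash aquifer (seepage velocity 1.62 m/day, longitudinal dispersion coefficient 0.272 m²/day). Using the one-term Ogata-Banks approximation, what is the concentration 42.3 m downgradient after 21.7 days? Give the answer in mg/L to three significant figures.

For a continuous step input, C/C₀ ≈ ½·erfc((x−vt)/(2√(Dt))).
vt = 1.62 × 21.7 = 35.154 m and 2√(Dt) = 2√(0.272 × 21.7) = 4.859 m.
Argument (x−vt)/(2√(Dt)) = (42.3 − 35.154)/4.859 = 1.471; ½·erfc(1.471) = 0.01875.
C = 13.8 × 0.01875 = 0.259 mg/L.

0.259 mg/L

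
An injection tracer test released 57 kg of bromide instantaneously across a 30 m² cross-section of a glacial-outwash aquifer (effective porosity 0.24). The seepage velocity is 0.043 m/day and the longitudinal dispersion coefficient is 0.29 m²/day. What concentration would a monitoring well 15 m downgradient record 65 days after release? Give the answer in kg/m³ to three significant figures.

0.0713 kg/m³

For an instantaneous plane source, C(x,t) = M/(n_e·A·√(4πDt)) · exp(−(x−vt)²/(4Dt)), with n_e·A the pore (flow) area.
Plume center vt = 0.043 × 65 = 2.795 m, so the well at 15 m is 12.205 m downgradient of the peak.
√(4πDt) = 15.39 m, giving peak height M/(n_e·A·√(4πDt)) = 57/(0.24 × 30 × 15.39) = 0.5144 kg/m³.
(x−vt)²/(4Dt) = (12.205)²/(4 × 0.29 × 65) = 1.976; exp(−1.976) = 0.1386.
C = 0.5144 × 0.1386 = 0.0713 kg/m³.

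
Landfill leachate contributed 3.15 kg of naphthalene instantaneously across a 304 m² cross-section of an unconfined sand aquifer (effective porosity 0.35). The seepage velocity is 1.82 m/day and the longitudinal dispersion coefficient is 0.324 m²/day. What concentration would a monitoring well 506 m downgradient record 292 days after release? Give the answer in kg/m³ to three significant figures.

For an instantaneous plane source, C(x,t) = M/(n_e·A·√(4πDt)) · exp(−(x−vt)²/(4Dt)), with n_e·A the pore (flow) area.
Plume center vt = 1.82 × 292 = 531.44 m, so the well at 506 m is 25.44 m upgradient of the peak.
√(4πDt) = 34.48 m, giving peak height M/(n_e·A·√(4πDt)) = 3.15/(0.35 × 304 × 34.48) = 0.0008586 kg/m³.
(x−vt)²/(4Dt) = (-25.44)²/(4 × 0.324 × 292) = 1.710; exp(−1.710) = 0.1809.
C = 0.0008586 × 0.1809 = 0.000155 kg/m³.

0.000155 kg/m³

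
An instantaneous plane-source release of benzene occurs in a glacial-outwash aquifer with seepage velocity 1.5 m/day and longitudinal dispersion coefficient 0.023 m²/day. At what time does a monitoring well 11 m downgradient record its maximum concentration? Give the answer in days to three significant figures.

7.32 days

For the 1D instantaneous-source solution, setting ∂C/∂t = 0 at fixed x gives v²t² + 2Dt − x² = 0, so t = (√(D² + v²x²) − D)/v².
√(D² + v²x²) = √(0.023² + 1.5² × 11²) = 16.50; v² = 2.25.
t = (16.50 − 0.023)/2.25 = 7.32 days (vs. the pure-advection estimate x/v = 7.33 d).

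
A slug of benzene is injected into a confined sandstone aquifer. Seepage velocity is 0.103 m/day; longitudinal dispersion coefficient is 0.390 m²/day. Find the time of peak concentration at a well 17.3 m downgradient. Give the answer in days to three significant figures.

For the 1D instantaneous-source solution, setting ∂C/∂t = 0 at fixed x gives v²t² + 2Dt − x² = 0, so t = (√(D² + v²x²) − D)/v².
√(D² + v²x²) = √(0.390² + 0.103² × 17.3²) = 1.824; v² = 0.010609.
t = (1.824 − 0.390)/0.010609 = 135 days (vs. the pure-advection estimate x/v = 168 d).

135 days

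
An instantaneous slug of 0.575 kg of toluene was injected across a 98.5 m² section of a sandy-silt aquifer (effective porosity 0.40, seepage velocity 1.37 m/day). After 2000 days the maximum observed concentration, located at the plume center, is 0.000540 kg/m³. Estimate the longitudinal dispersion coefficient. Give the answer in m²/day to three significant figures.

0.0291 m²/day

At the plume center C_max = M/(n_e·A·√(4πDt)), so D = M²/(4πt·(n_e·A·C_max)²).
n_e·A·C_max = 0.40 × 98.5 × 0.000540 = 0.02128 kg/m.
D = 0.575²/(4π × 2000 × 0.02128²) = 0.0291 m²/day.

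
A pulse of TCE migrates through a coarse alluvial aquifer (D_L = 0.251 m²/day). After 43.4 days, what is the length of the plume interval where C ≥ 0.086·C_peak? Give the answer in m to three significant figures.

20.7 m

The plume is Gaussian with σ = √(2Dt) = √(2 × 0.251 × 43.4) = 4.668 m.
C/C_peak = exp(−Δx²/(2σ²)) = 0.086 ⇒ Δx = σ·√(−2 ln 0.086) = 4.668 × 2.215 = 10.34 m.
Width = 2Δx = 20.7 m.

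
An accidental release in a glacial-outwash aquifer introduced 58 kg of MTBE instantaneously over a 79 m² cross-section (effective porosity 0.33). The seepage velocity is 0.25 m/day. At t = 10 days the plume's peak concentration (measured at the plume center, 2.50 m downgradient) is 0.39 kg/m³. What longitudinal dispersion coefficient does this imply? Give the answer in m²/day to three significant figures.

At the plume center C_max = M/(n_e·A·√(4πDt)), so D = M²/(4πt·(n_e·A·C_max)²).
n_e·A·C_max = 0.33 × 79 × 0.39 = 10.17 kg/m.
D = 58²/(4π × 10 × 10.17²) = 0.259 m²/day.

0.259 m²/day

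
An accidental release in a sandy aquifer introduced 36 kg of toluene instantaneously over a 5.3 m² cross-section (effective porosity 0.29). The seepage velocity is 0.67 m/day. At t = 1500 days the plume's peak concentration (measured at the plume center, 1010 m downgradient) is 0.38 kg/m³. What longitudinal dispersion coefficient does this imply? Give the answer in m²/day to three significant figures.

At the plume center C_max = M/(n_e·A·√(4πDt)), so D = M²/(4πt·(n_e·A·C_max)²).
n_e·A·C_max = 0.29 × 5.3 × 0.38 = 0.5841 kg/m.
D = 36²/(4π × 1500 × 0.5841²) = 0.202 m²/day.

0.202 m²/day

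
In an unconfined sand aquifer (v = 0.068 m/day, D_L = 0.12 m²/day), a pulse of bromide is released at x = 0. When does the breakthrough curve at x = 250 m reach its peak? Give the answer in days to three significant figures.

For the 1D instantaneous-source solution, setting ∂C/∂t = 0 at fixed x gives v²t² + 2Dt − x² = 0, so t = (√(D² + v²x²) − D)/v².
√(D² + v²x²) = √(0.12² + 0.068² × 250²) = 17.00; v² = 0.004624.
t = (17.00 − 0.12)/0.004624 = 3650 days (vs. the pure-advection estimate x/v = 3680 d).

3650 days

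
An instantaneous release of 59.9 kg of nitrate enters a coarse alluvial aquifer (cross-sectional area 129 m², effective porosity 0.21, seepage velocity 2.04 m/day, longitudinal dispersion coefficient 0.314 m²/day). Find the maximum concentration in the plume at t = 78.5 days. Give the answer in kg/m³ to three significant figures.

0.126 kg/m³

The peak of an instantaneous 1D plume sits at x = vt; there the Gaussian factor is 1 and C_max = M/(n_e·A·√(4πDt)), where n_e·A is the pore area the mass is dissolved in.
√(4πDt) = √(4π × 0.314 × 78.5) = 17.60 m, so C_max = 59.9/(0.21 × 129 × 17.60) = 0.126 kg/m³.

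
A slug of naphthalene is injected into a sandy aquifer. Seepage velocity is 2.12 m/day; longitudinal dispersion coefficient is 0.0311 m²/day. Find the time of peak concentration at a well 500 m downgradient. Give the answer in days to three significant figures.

For the 1D instantaneous-source solution, setting ∂C/∂t = 0 at fixed x gives v²t² + 2Dt − x² = 0, so t = (√(D² + v²x²) − D)/v².
√(D² + v²x²) = √(0.0311² + 2.12² × 500²) = 1060; v² = 4.4944.
t = (1060 − 0.0311)/4.4944 = 236 days (vs. the pure-advection estimate x/v = 236 d).

236 days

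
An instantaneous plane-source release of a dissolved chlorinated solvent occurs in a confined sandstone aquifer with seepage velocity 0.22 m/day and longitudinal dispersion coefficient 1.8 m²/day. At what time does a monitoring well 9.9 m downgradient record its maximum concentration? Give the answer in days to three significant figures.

For the 1D instantaneous-source solution, setting ∂C/∂t = 0 at fixed x gives v²t² + 2Dt − x² = 0, so t = (√(D² + v²x²) − D)/v².
√(D² + v²x²) = √(1.8² + 0.22² × 9.9²) = 2.826; v² = 0.0484.
t = (2.826 − 1.8)/0.0484 = 21.2 days (vs. the pure-advection estimate x/v = 45.0 d).

21.2 days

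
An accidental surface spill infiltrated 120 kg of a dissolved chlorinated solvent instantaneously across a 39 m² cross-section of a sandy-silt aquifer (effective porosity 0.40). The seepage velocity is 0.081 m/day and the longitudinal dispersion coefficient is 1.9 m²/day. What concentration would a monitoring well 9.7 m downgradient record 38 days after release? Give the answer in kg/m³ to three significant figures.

0.219 kg/m³

For an instantaneous plane source, C(x,t) = M/(n_e·A·√(4πDt)) · exp(−(x−vt)²/(4Dt)), with n_e·A the pore (flow) area.
Plume center vt = 0.081 × 38 = 3.078 m, so the well at 9.7 m is 6.622 m downgradient of the peak.
√(4πDt) = 30.12 m, giving peak height M/(n_e·A·√(4πDt)) = 120/(0.40 × 39 × 30.12) = 0.2554 kg/m³.
(x−vt)²/(4Dt) = (6.622)²/(4 × 1.9 × 38) = 0.1518; exp(−0.1518) = 0.8592.
C = 0.2554 × 0.8592 = 0.219 kg/m³.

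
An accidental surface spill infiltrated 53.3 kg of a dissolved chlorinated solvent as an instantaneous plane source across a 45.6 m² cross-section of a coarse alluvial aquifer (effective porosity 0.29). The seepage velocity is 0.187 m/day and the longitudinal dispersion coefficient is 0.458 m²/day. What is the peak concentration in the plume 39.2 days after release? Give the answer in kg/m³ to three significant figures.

The peak of an instantaneous 1D plume sits at x = vt; there the Gaussian factor is 1 and C_max = M/(n_e·A·√(4πDt)), where n_e·A is the pore area the mass is dissolved in.
√(4πDt) = √(4π × 0.458 × 39.2) = 15.02 m, so C_max = 53.3/(0.29 × 45.6 × 15.02) = 0.268 kg/m³.

0.268 kg/m³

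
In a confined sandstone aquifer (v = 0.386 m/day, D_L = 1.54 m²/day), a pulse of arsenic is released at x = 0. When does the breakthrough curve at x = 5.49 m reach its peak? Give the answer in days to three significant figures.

7.25 days

For the 1D instantaneous-source solution, setting ∂C/∂t = 0 at fixed x gives v²t² + 2Dt − x² = 0, so t = (√(D² + v²x²) − D)/v².
√(D² + v²x²) = √(1.54² + 0.386² × 5.49²) = 2.620; v² = 0.148996.
t = (2.620 − 1.54)/0.148996 = 7.25 days (vs. the pure-advection estimate x/v = 14.2 d).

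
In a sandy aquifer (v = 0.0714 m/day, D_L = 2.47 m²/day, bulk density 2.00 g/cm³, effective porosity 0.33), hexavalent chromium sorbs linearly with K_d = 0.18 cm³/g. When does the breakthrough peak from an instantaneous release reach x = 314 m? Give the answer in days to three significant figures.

8240 days

Retardation factor R = 1 + ρ_b·K_d/n = 1 + 2.00 × 0.18/0.33 = 2.091.
Sorption retards both mechanisms: v_R = v/R = 0.03415 m/day, D_R = D/R = 1.181 m²/day.
Peak time from v_R²t² + 2D_R t − x² = 0: t = (√(D_R² + v_R²x²) − D_R)/v_R².
√(D_R² + v_R²x²) = √(1.181² + 0.03415² × 314²) = 10.79; v_R² = 0.001166.
t = (10.79 − 1.181)/0.001166 = 8240 days.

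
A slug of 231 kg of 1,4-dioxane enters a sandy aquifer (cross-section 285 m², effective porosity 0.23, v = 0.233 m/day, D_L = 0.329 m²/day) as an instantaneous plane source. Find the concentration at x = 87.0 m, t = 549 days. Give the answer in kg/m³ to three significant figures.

0.00729 kg/m³

For an instantaneous plane source, C(x,t) = M/(n_e·A·√(4πDt)) · exp(−(x−vt)²/(4Dt)), with n_e·A the pore (flow) area.
Plume center vt = 0.233 × 549 = 127.917 m, so the well at 87.0 m is 40.917 m upgradient of the peak.
√(4πDt) = 47.64 m, giving peak height M/(n_e·A·√(4πDt)) = 231/(0.23 × 285 × 47.64) = 0.07397 kg/m³.
(x−vt)²/(4Dt) = (-40.917)²/(4 × 0.329 × 549) = 2.317; exp(−2.317) = 0.09857.
C = 0.07397 × 0.09857 = 0.00729 kg/m³.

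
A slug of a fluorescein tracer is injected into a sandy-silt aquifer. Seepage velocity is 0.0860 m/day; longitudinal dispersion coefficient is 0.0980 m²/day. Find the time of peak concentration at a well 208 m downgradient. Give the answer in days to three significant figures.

2410 days

For the 1D instantaneous-source solution, setting ∂C/∂t = 0 at fixed x gives v²t² + 2Dt − x² = 0, so t = (√(D² + v²x²) − D)/v².
√(D² + v²x²) = √(0.0980² + 0.0860² × 208²) = 17.89; v² = 0.007396.
t = (17.89 − 0.0980)/0.007396 = 2410 days (vs. the pure-advection estimate x/v = 2420 d).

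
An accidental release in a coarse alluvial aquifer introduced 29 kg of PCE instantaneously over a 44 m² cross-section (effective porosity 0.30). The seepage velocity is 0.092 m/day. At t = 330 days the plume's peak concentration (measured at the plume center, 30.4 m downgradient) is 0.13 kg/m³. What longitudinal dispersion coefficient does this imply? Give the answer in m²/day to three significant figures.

At the plume center C_max = M/(n_e·A·√(4πDt)), so D = M²/(4πt·(n_e·A·C_max)²).
n_e·A·C_max = 0.30 × 44 × 0.13 = 1.716 kg/m.
D = 29²/(4π × 330 × 1.716²) = 0.0689 m²/day.

0.0689 m²/day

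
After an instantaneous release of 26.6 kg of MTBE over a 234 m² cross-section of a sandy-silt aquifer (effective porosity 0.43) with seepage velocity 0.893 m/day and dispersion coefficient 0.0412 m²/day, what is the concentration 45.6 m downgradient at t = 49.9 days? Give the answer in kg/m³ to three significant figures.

0.0456 kg/m³

For an instantaneous plane source, C(x,t) = M/(n_e·A·√(4πDt)) · exp(−(x−vt)²/(4Dt)), with n_e·A the pore (flow) area.
Plume center vt = 0.893 × 49.9 = 44.5607 m, so the well at 45.6 m is 1.0393 m downgradient of the peak.
√(4πDt) = 5.083 m, giving peak height M/(n_e·A·√(4πDt)) = 26.6/(0.43 × 234 × 5.083) = 0.05201 kg/m³.
(x−vt)²/(4Dt) = (1.0393)²/(4 × 0.0412 × 49.9) = 0.1313; exp(−0.1313) = 0.8770.
C = 0.05201 × 0.8770 = 0.0456 kg/m³.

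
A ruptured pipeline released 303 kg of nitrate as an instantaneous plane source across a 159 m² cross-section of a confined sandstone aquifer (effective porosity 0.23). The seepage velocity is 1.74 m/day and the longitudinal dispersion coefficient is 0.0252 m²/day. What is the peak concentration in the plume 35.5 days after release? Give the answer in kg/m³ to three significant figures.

The peak of an instantaneous 1D plume sits at x = vt; there the Gaussian factor is 1 and C_max = M/(n_e·A·√(4πDt)), where n_e·A is the pore area the mass is dissolved in.
√(4πDt) = √(4π × 0.0252 × 35.5) = 3.353 m, so C_max = 303/(0.23 × 159 × 3.353) = 2.47 kg/m³.

2.47 kg/m³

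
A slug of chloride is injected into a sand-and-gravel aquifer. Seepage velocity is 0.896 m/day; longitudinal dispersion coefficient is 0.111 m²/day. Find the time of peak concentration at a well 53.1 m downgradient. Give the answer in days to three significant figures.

For the 1D instantaneous-source solution, setting ∂C/∂t = 0 at fixed x gives v²t² + 2Dt − x² = 0, so t = (√(D² + v²x²) − D)/v².
√(D² + v²x²) = √(0.111² + 0.896² × 53.1²) = 47.58; v² = 0.802816.
t = (47.58 − 0.111)/0.802816 = 59.1 days (vs. the pure-advection estimate x/v = 59.3 d).

59.1 days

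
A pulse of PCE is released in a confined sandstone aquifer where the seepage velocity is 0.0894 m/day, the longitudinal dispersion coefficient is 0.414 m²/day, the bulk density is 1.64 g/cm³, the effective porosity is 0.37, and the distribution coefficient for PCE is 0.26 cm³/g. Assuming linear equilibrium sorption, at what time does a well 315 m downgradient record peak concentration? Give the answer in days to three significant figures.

7470 days

Retardation factor R = 1 + ρ_b·K_d/n = 1 + 1.64 × 0.26/0.37 = 2.152.
Sorption retards both mechanisms: v_R = v/R = 0.04154 m/day, D_R = D/R = 0.1924 m²/day.
Peak time from v_R²t² + 2D_R t − x² = 0: t = (√(D_R² + v_R²x²) − D_R)/v_R².
√(D_R² + v_R²x²) = √(0.1924² + 0.04154² × 315²) = 13.09; v_R² = 0.001726.
t = (13.09 − 0.1924)/0.001726 = 7470 days.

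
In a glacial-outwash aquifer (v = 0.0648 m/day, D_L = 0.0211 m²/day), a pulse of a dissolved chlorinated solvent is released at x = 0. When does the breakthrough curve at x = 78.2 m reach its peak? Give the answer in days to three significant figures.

For the 1D instantaneous-source solution, setting ∂C/∂t = 0 at fixed x gives v²t² + 2Dt − x² = 0, so t = (√(D² + v²x²) − D)/v².
√(D² + v²x²) = √(0.0211² + 0.0648² × 78.2²) = 5.067; v² = 0.00419904.
t = (5.067 − 0.0211)/0.00419904 = 1200 days (vs. the pure-advection estimate x/v = 1210 d).

1200 days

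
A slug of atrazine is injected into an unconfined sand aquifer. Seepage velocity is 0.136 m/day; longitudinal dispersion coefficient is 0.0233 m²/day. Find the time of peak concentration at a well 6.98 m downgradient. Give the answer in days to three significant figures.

50.1 days

For the 1D instantaneous-source solution, setting ∂C/∂t = 0 at fixed x gives v²t² + 2Dt − x² = 0, so t = (√(D² + v²x²) − D)/v².
√(D² + v²x²) = √(0.0233² + 0.136² × 6.98²) = 0.9496; v² = 0.018496.
t = (0.9496 − 0.0233)/0.018496 = 50.1 days (vs. the pure-advection estimate x/v = 51.3 d).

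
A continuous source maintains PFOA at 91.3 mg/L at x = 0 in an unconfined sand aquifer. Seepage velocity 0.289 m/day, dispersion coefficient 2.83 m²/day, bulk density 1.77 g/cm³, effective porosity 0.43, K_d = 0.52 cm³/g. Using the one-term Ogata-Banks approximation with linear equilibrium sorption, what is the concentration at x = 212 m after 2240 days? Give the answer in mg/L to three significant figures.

Retardation factor R = 1 + ρ_b·K_d/n = 1 + 1.77 × 0.52/0.43 = 3.140.
Sorption retards both mechanisms: v_R = v/R = 0.09204 m/day, D_R = D/R = 0.9013 m²/day.
v_R·t = 0.09204 × 2240 = 206.1696 m; 2√(D_R t) = 89.86 m; argument = (212 − 206.1696)/89.86 = 0.06488.
C = C₀ × ½·erfc(0.06488) = 91.3 × 0.4634 = 42.3 mg/L.

42.3 mg/L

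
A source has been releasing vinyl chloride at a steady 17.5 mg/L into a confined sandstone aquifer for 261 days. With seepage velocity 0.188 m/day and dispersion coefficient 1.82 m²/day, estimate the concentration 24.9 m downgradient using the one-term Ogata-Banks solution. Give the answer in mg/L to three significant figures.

For a continuous step input, C/C₀ ≈ ½·erfc((x−vt)/(2√(Dt))).
vt = 0.188 × 261 = 49.068 m and 2√(Dt) = 2√(1.82 × 261) = 43.59 m.
Argument (x−vt)/(2√(Dt)) = (24.9 − 49.068)/43.59 = -0.5544; ½·erfc(-0.5544) = 0.7835.
C = 17.5 × 0.7835 = 13.7 mg/L.

13.7 mg/L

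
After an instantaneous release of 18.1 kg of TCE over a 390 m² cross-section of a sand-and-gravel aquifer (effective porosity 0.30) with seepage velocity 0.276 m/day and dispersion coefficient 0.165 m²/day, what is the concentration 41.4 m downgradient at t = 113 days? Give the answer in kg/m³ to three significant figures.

For an instantaneous plane source, C(x,t) = M/(n_e·A·√(4πDt)) · exp(−(x−vt)²/(4Dt)), with n_e·A the pore (flow) area.
Plume center vt = 0.276 × 113 = 31.188 m, so the well at 41.4 m is 10.212 m downgradient of the peak.
√(4πDt) = 15.31 m, giving peak height M/(n_e·A·√(4πDt)) = 18.1/(0.30 × 390 × 15.31) = 0.01010 kg/m³.
(x−vt)²/(4Dt) = (10.212)²/(4 × 0.165 × 113) = 1.398; exp(−1.398) = 0.2471.
C = 0.01010 × 0.2471 = 0.00250 kg/m³.

0.00250 kg/m³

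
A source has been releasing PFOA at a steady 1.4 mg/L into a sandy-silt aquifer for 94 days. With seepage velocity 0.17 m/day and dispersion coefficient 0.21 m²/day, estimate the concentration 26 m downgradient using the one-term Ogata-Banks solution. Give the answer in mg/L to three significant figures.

For a continuous step input, C/C₀ ≈ ½·erfc((x−vt)/(2√(Dt))).
vt = 0.17 × 94 = 15.98 m and 2√(Dt) = 2√(0.21 × 94) = 8.886 m.
Argument (x−vt)/(2√(Dt)) = (26 − 15.98)/8.886 = 1.128; ½·erfc(1.128) = 0.05533.
C = 1.4 × 0.05533 = 0.0775 mg/L.

0.0775 mg/L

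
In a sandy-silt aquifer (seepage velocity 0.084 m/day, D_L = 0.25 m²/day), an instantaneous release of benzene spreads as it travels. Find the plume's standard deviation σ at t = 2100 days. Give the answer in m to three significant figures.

Dispersive spreading gives a Gaussian with σ² = 2Dt; advection only shifts the center.
σ = √(2 × 0.25 × 2100) = 32.4 m.

32.4 m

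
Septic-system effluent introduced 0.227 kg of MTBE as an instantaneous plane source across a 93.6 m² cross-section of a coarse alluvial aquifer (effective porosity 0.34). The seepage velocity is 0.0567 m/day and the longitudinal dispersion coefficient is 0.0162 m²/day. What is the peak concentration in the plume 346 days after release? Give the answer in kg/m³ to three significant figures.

The peak of an instantaneous 1D plume sits at x = vt; there the Gaussian factor is 1 and C_max = M/(n_e·A·√(4πDt)), where n_e·A is the pore area the mass is dissolved in.
√(4πDt) = √(4π × 0.0162 × 346) = 8.393 m, so C_max = 0.227/(0.34 × 93.6 × 8.393) = 0.000850 kg/m³.

0.000850 kg/m³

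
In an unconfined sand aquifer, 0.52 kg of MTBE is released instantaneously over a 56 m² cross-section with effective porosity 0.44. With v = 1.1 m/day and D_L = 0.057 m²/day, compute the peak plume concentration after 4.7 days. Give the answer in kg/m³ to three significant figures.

The peak of an instantaneous 1D plume sits at x = vt; there the Gaussian factor is 1 and C_max = M/(n_e·A·√(4πDt)), where n_e·A is the pore area the mass is dissolved in.
√(4πDt) = √(4π × 0.057 × 4.7) = 1.835 m, so C_max = 0.52/(0.44 × 56 × 1.835) = 0.0115 kg/m³.

0.0115 kg/m³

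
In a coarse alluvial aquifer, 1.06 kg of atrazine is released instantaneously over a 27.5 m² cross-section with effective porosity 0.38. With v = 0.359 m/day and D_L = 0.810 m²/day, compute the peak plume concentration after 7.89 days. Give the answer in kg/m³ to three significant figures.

0.0113 kg/m³

The peak of an instantaneous 1D plume sits at x = vt; there the Gaussian factor is 1 and C_max = M/(n_e·A·√(4πDt)), where n_e·A is the pore area the mass is dissolved in.
√(4πDt) = √(4π × 0.810 × 7.89) = 8.962 m, so C_max = 1.06/(0.38 × 27.5 × 8.962) = 0.0113 kg/m³.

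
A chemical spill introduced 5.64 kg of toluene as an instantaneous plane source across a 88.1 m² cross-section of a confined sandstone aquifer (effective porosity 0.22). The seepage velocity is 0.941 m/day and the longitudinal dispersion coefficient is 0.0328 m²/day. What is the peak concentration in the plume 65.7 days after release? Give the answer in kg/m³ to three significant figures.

0.0559 kg/m³

The peak of an instantaneous 1D plume sits at x = vt; there the Gaussian factor is 1 and C_max = M/(n_e·A·√(4πDt)), where n_e·A is the pore area the mass is dissolved in.
√(4πDt) = √(4π × 0.0328 × 65.7) = 5.204 m, so C_max = 5.64/(0.22 × 88.1 × 5.204) = 0.0559 kg/m³.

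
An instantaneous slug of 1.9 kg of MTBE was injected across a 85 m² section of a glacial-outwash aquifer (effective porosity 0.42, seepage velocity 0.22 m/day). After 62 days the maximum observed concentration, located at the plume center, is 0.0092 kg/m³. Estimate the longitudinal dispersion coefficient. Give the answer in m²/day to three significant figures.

0.0430 m²/day

At the plume center C_max = M/(n_e·A·√(4πDt)), so D = M²/(4πt·(n_e·A·C_max)²).
n_e·A·C_max = 0.42 × 85 × 0.0092 = 0.3284 kg/m.
D = 1.9²/(4π × 62 × 0.3284²) = 0.0430 m²/day.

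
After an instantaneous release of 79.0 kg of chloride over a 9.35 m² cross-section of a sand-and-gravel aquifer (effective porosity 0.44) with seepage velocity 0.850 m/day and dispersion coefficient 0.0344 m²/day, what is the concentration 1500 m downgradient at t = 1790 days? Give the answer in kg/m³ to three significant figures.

0.106 kg/m³

For an instantaneous plane source, C(x,t) = M/(n_e·A·√(4πDt)) · exp(−(x−vt)²/(4Dt)), with n_e·A the pore (flow) area.
Plume center vt = 0.850 × 1790 = 1521.5 m, so the well at 1500 m is 21.5 m upgradient of the peak.
√(4πDt) = 27.82 m, giving peak height M/(n_e·A·√(4πDt)) = 79.0/(0.44 × 9.35 × 27.82) = 0.6902 kg/m³.
(x−vt)²/(4Dt) = (-21.5)²/(4 × 0.0344 × 1790) = 1.877; exp(−1.877) = 0.1530.
C = 0.6902 × 0.1530 = 0.106 kg/m³.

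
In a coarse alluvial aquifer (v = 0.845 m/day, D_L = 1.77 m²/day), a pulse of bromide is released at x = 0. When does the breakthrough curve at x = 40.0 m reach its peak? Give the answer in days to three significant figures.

For the 1D instantaneous-source solution, setting ∂C/∂t = 0 at fixed x gives v²t² + 2Dt − x² = 0, so t = (√(D² + v²x²) − D)/v².
√(D² + v²x²) = √(1.77² + 0.845² × 40.0²) = 33.85; v² = 0.714025.
t = (33.85 − 1.77)/0.714025 = 44.9 days (vs. the pure-advection estimate x/v = 47.3 d).

44.9 days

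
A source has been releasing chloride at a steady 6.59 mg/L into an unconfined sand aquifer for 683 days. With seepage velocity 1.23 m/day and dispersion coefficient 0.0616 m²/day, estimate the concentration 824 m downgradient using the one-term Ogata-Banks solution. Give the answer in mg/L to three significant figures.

6.33 mg/L

For a continuous step input, C/C₀ ≈ ½·erfc((x−vt)/(2√(Dt))).
vt = 1.23 × 683 = 840.09 m and 2√(Dt) = 2√(0.0616 × 683) = 12.97 m.
Argument (x−vt)/(2√(Dt)) = (824 − 840.09)/12.97 = -1.241; ½·erfc(-1.241) = 0.9604.
C = 6.59 × 0.9604 = 6.33 mg/L.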